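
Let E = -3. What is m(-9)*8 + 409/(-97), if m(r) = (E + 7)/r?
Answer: -6785/873 ≈ -7.7720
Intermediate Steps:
m(r) = 4/r (m(r) = (-3 + 7)/r = 4/r)
m(-9)*8 + 409/(-97) = (4/(-9))*8 + 409/(-97) = (4*(-⅑))*8 + 409*(-1/97) = -4/9*8 - 409/97 = -32/9 - 409/97 = -6785/873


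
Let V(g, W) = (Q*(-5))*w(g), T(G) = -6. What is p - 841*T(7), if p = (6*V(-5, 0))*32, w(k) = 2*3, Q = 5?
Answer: -23754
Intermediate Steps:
w(k) = 6
V(g, W) = -150 (V(g, W) = (5*(-5))*6 = -25*6 = -150)
p = -28800 (p = (6*(-150))*32 = -900*32 = -28800)
p - 841*T(7) = -28800 - 841*(-6) = -28800 - 1*(-5046) = -28800 + 5046 = -23754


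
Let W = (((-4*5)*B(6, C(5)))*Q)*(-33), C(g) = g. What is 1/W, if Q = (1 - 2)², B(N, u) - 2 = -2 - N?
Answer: -1/3960 ≈ -0.00025253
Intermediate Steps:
B(N, u) = -N (B(N, u) = 2 + (-2 - N) = -N)
Q = 1 (Q = (-1)² = 1)
W = -3960 (W = (((-4*5)*(-1*6))*1)*(-33) = (-20*(-6)*1)*(-33) = (120*1)*(-33) = 120*(-33) = -3960)
1/W = 1/(-3960) = -1/3960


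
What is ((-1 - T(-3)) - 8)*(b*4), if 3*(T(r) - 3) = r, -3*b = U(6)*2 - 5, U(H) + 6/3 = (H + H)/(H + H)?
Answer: -308/3 ≈ -102.67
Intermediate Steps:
U(H) = -1 (U(H) = -2 + (H + H)/(H + H) = -2 + (2*H)/((2*H)) = -2 + (2*H)*(1/(2*H)) = -2 + 1 = -1)
b = 7/3 (b = -(-1*2 - 5)/3 = -(-2 - 5)/3 = -⅓*(-7) = 7/3 ≈ 2.3333)
T(r) = 3 + r/3
((-1 - T(-3)) - 8)*(b*4) = ((-1 - (3 + (⅓)*(-3))) - 8)*((7/3)*4) = ((-1 - (3 - 1)) - 8)*(28/3) = ((-1 - 1*2) - 8)*(28/3) = ((-1 - 2) - 8)*(28/3) = (-3 - 8)*(28/3) = -11*28/3 = -308/3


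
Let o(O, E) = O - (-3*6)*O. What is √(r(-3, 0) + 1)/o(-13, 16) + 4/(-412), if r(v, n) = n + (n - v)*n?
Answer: -350/25441 ≈ -0.013757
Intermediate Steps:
r(v, n) = n + n*(n - v)
o(O, E) = 19*O (o(O, E) = O - (-18)*O = O + 18*O = 19*O)
√(r(-3, 0) + 1)/o(-13, 16) + 4/(-412) = √(0*(1 + 0 - 1*(-3)) + 1)/((19*(-13))) + 4/(-412) = √(0*(1 + 0 + 3) + 1)/(-247) + 4*(-1/412) = √(0*4 + 1)*(-1/247) - 1/103 = √(0 + 1)*(-1/247) - 1/103 = √1*(-1/247) - 1/103 = 1*(-1/247) - 1/103 = -1/247 - 1/103 = -350/25441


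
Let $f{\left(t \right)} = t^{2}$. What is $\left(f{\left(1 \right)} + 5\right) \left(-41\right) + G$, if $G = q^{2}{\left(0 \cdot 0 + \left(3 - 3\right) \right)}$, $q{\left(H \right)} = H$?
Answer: $-246$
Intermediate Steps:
$G = 0$ ($G = \left(0 \cdot 0 + \left(3 - 3\right)\right)^{2} = \left(0 + 0\right)^{2} = 0^{2} = 0$)
$\left(f{\left(1 \right)} + 5\right) \left(-41\right) + G = \left(1^{2} + 5\right) \left(-41\right) + 0 = \left(1 + 5\right) \left(-41\right) + 0 = 6 \left(-41\right) + 0 = -246 + 0 = -246$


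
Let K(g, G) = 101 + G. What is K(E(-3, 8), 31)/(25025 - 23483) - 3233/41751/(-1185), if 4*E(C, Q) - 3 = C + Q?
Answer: 1089279451/12715058295 ≈ 0.085668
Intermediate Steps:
E(C, Q) = ¾ + C/4 + Q/4 (E(C, Q) = ¾ + (C + Q)/4 = ¾ + (C/4 + Q/4) = ¾ + C/4 + Q/4)
K(E(-3, 8), 31)/(25025 - 23483) - 3233/41751/(-1185) = (101 + 31)/(25025 - 23483) - 3233/41751/(-1185) = 132/1542 - 3233*1/41751*(-1/1185) = 132*(1/1542) - 3233/41751*(-1/1185) = 22/257 + 3233/49474935 = 1089279451/12715058295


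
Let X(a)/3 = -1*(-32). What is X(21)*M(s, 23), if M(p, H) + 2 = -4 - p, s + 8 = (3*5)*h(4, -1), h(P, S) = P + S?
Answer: -4128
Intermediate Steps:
X(a) = 96 (X(a) = 3*(-1*(-32)) = 3*32 = 96)
s = 37 (s = -8 + (3*5)*(4 - 1) = -8 + 15*3 = -8 + 45 = 37)
M(p, H) = -6 - p (M(p, H) = -2 + (-4 - p) = -6 - p)
X(21)*M(s, 23) = 96*(-6 - 1*37) = 96*(-6 - 37) = 96*(-43) = -4128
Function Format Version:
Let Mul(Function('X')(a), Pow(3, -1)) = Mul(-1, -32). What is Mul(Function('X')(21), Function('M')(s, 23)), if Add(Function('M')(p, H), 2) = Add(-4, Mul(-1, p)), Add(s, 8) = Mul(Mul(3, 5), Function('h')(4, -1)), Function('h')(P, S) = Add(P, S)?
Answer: -4128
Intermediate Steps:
Function('X')(a) = 96 (Function('X')(a) = Mul(3, Mul(-1, -32)) = Mul(3, 32) = 96)
s = 37 (s = Add(-8, Mul(Mul(3, 5), Add(4, -1))) = Add(-8, Mul(15, 3)) = Add(-8, 45) = 37)
Function('M')(p, H) = Add(-6, Mul(-1, p)) (Function('M')(p, H) = Add(-2, Add(-4, Mul(-1, p))) = Add(-6, Mul(-1, p)))
Mul(Function('X')(21), Function('M')(s, 23)) = Mul(96, Add(-6, Mul(-1, 37))) = Mul(96, Add(-6, -37)) = Mul(96, -43) = -4128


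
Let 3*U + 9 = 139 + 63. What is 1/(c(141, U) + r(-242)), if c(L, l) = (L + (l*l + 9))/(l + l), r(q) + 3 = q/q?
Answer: 1158/36283 ≈ 0.031916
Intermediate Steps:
r(q) = -2 (r(q) = -3 + q/q = -3 + 1 = -2)
U = 193/3 (U = -3 + (139 + 63)/3 = -3 + (⅓)*202 = -3 + 202/3 = 193/3 ≈ 64.333)
c(L, l) = (9 + L + l²)/(2*l) (c(L, l) = (L + (l² + 9))/((2*l)) = (L + (9 + l²))*(1/(2*l)) = (9 + L + l²)*(1/(2*l)) = (9 + L + l²)/(2*l))
1/(c(141, U) + r(-242)) = 1/((9 + 141 + (193/3)²)/(2*(193/3)) - 2) = 1/((½)*(3/193)*(9 + 141 + 37249/9) - 2) = 1/((½)*(3/193)*(38599/9) - 2) = 1/(38599/1158 - 2) = 1/(36283/1158) = 1158/36283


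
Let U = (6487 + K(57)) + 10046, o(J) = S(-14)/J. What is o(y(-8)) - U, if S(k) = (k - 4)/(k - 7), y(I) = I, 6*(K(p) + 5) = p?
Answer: -463053/28 ≈ -16538.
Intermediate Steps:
K(p) = -5 + p/6
S(k) = (-4 + k)/(-7 + k)
o(J) = 6/(7*J) (o(J) = ((-4 - 14)/(-7 - 14))/J = (-18/(-21))/J = (-1/21*(-18))/J = 6/(7*J))
U = 33075/2 (U = (6487 + (-5 + (1/6)*57)) + 10046 = (6487 + (-5 + 19/2)) + 10046 = (6487 + 9/2) + 10046 = 12983/2 + 10046 = 33075/2 ≈ 16538.)
o(y(-8)) - U = (6/7)/(-8) - 1*33075/2 = (6/7)*(-1/8) - 33075/2 = -3/28 - 33075/2 = -463053/28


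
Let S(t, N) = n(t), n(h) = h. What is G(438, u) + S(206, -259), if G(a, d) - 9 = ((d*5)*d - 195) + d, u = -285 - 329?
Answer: 1884386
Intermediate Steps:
u = -614
S(t, N) = t
G(a, d) = -186 + d + 5*d² (G(a, d) = 9 + (((d*5)*d - 195) + d) = 9 + (((5*d)*d - 195) + d) = 9 + ((5*d² - 195) + d) = 9 + ((-195 + 5*d²) + d) = 9 + (-195 + d + 5*d²) = -186 + d + 5*d²)
G(438, u) + S(206, -259) = (-186 - 614 + 5*(-614)²) + 206 = (-186 - 614 + 5*376996) + 206 = (-186 - 614 + 1884980) + 206 = 1884180 + 206 = 1884386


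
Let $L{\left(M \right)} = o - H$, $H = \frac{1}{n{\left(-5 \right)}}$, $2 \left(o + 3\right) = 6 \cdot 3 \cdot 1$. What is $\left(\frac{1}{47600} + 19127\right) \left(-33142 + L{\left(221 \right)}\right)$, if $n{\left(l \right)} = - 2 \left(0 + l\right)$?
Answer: $- \frac{301686032248561}{476000} \approx -6.3379 \cdot 10^{8}$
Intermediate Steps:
$n{\left(l \right)} = - 2 l$
$o = 6$ ($o = -3 + \frac{6 \cdot 3 \cdot 1}{2} = -3 + \frac{18 \cdot 1}{2} = -3 + \frac{1}{2} \cdot 18 = -3 + 9 = 6$)
$H = \frac{1}{10}$ ($H = \frac{1}{\left(-2\right) \left(-5\right)} = \frac{1}{10} \approx 0.1$)
$L{\left(M \right)} = \frac{59}{10}$ ($L{\left(M \right)} = 6 - \frac{1}{10} = \frac{59}{10}$)
$\left(\frac{1}{47600} + 19127\right) \left(-33142 + L{\left(221 \right)}\right) = \left(\frac{1}{47600} + 19127\right) \left(-33142 + \frac{59}{10}\right) = \left(\frac{1}{47600} + 19127\right) \left(- \frac{331361}{10}\right) = \frac{910445201}{47600} \left(- \frac{331361}{10}\right) = - \frac{301686032248561}{476000}$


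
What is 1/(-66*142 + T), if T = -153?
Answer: -1/9525 ≈ -0.00010499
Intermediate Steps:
1/(-66*142 + T) = 1/(-66*142 - 153) = 1/(-9372 - 153) = 1/(-9525) = -1/9525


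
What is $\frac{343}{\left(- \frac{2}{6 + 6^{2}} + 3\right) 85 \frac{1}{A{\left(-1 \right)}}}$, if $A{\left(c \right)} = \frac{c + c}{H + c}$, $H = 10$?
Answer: $- \frac{2401}{7905} \approx -0.30373$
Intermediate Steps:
$A{\left(c \right)} = \frac{2 c}{10 + c}$ ($A{\left(c \right)} = \frac{c + c}{10 + c} = \frac{2 c}{10 + c}$)
$\frac{343}{\left(- \frac{2}{6 + 6^{2}} + 3\right) 85 \frac{1}{A{\left(-1 \right)}}} = \frac{343}{\left(- \frac{2}{6 + 6^{2}} + 3\right) 85 \frac{1}{2 \left(-1\right) \frac{1}{10 - 1}}} = \frac{343}{\left(- \frac{2}{6 + 36} + 3\right) 85 \frac{1}{2 \left(-1\right) \frac{1}{9}}} = \frac{343}{\left(- \frac{2}{42} + 3\right) 85 \frac{1}{2 \left(-1\right) \frac{1}{9}}} = \frac{343}{\left(\left(-2\right) \frac{1}{42} + 3\right) 85 \frac{1}{- \frac{2}{9}}} = \frac{343}{\left(- \frac{1}{21} + 3\right) 85 \left(- \frac{9}{2}\right)} = \frac{343}{\frac{62}{21} \cdot 85 \left(- \frac{9}{2}\right)} = \frac{343}{\frac{5270}{21} \left(- \frac{9}{2}\right)} = \frac{343}{- \frac{7905}{7}} = 343 \left(- \frac{7}{7905}\right) = - \frac{2401}{7905}$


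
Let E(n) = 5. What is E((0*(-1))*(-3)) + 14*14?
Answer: 201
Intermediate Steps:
E((0*(-1))*(-3)) + 14*14 = 5 + 14*14 = 5 + 196 = 201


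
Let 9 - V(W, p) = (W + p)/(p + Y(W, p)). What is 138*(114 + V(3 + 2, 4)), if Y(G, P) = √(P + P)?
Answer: 16353 + 621*√2/2 ≈ 16792.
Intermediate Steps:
Y(G, P) = √2*√P (Y(G, P) = √(2*P) = √2*√P)
V(W, p) = 9 - (W + p)/(p + √2*√p)
138*(114 + V(3 + 2, 4)) = 138*(114 + (-(3 + 2) + 8*4 + 9*√2*√4)/(4 + √2*√4)) = 138*(114 + (-1*5 + 32 + 9*√2*2)/(4 + √2*2)) = 138*(114 + (-5 + 32 + 18*√2)/(4 + 2*√2)) = 138*(114 + (27 + 18*√2)/(4 + 2*√2)) = 15732 + 138*(27 + 18*√2)/(4 + 2*√2)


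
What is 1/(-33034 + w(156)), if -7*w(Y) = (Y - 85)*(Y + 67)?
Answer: -7/247071 ≈ -2.8332e-5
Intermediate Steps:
w(Y) = -(-85 + Y)*(67 + Y)/7 (w(Y) = -(Y - 85)*(Y + 67)/7 = -(-85 + Y)*(67 + Y)/7)
1/(-33034 + w(156)) = 1/(-33034 + (5695/7 - 1/7*156**2 + (18/7)*156)) = 1/(-33034 + (5695/7 - 1/7*24336 + 2808/7)) = 1/(-33034 + (5695/7 - 24336/7 + 2808/7)) = 1/(-33034 - 15833/7) = 1/(-247071/7) = -7/247071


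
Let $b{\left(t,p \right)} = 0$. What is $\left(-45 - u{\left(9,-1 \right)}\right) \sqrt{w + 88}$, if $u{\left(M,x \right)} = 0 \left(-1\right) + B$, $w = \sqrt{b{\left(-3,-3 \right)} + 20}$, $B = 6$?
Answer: $- 51 \sqrt{88 + 2 \sqrt{5}} \approx -490.43$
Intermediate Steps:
$w = 2 \sqrt{5}$ ($w = \sqrt{0 + 20} = \sqrt{20} = 2 \sqrt{5} \approx 4.4721$)
$u{\left(M,x \right)} = 6$ ($u{\left(M,x \right)} = 0 \left(-1\right) + 6 = 0 + 6 = 6$)
$\left(-45 - u{\left(9,-1 \right)}\right) \sqrt{w + 88} = \left(-45 - 6\right) \sqrt{2 \sqrt{5} + 88} = \left(-45 - 6\right) \sqrt{88 + 2 \sqrt{5}} = - 51 \sqrt{88 + 2 \sqrt{5}}$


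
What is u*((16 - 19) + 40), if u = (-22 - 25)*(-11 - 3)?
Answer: 24346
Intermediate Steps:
u = 658 (u = -47*(-14) = 658)
u*((16 - 19) + 40) = 658*((16 - 19) + 40) = 658*(-3 + 40) = 658*37 = 24346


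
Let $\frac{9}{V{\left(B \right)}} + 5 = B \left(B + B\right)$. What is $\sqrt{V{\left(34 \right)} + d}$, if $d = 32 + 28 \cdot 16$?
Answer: $\frac{\sqrt{283855587}}{769} \approx 21.909$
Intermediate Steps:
$V{\left(B \right)} = \frac{9}{-5 + 2 B^{2}}$ ($V{\left(B \right)} = \frac{9}{-5 + B \left(B + B\right)} = \frac{9}{-5 + B 2 B} = \frac{9}{-5 + 2 B^{2}}$)
$d = 480$ ($d = 32 + 448 = 480$)
$\sqrt{V{\left(34 \right)} + d} = \sqrt{\frac{9}{-5 + 2 \cdot 34^{2}} + 480} = \sqrt{\frac{9}{-5 + 2 \cdot 1156} + 480} = \sqrt{\frac{9}{-5 + 2312} + 480} = \sqrt{\frac{9}{2307} + 480} = \sqrt{9 \cdot \frac{1}{2307} + 480} = \sqrt{\frac{3}{769} + 480} = \sqrt{\frac{369123}{769}} = \frac{\sqrt{283855587}}{769}$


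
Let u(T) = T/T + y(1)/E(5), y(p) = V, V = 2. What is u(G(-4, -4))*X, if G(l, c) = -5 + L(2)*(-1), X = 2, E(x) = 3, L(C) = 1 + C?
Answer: 10/3 ≈ 3.3333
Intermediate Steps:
y(p) = 2
G(l, c) = -8 (G(l, c) = -5 + (1 + 2)*(-1) = -5 + 3*(-1) = -5 - 3 = -8)
u(T) = 5/3 (u(T) = T/T + 2/3 = 1 + 2*(1/3) = 1 + 2/3 = 5/3)
u(G(-4, -4))*X = (5/3)*2 = 10/3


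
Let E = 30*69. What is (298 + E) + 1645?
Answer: 4013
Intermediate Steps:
E = 2070
(298 + E) + 1645 = (298 + 2070) + 1645 = 2368 + 1645 = 4013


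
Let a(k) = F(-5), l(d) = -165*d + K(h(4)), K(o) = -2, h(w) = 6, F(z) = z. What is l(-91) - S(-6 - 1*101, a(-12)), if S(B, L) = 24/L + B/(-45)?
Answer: 675694/45 ≈ 15015.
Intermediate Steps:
l(d) = -2 - 165*d (l(d) = -165*d - 2 = -2 - 165*d)
a(k) = -5
S(B, L) = 24/L - B/45 (S(B, L) = 24/L + B*(-1/45) = 24/L - B/45)
l(-91) - S(-6 - 1*101, a(-12)) = (-2 - 165*(-91)) - (24/(-5) - (-6 - 1*101)/45) = (-2 + 15015) - (24*(-1/5) - (-6 - 101)/45) = 15013 - (-24/5 - 1/45*(-107)) = 15013 - (-24/5 + 107/45) = 15013 - 1*(-109/45) = 15013 + 109/45 = 675694/45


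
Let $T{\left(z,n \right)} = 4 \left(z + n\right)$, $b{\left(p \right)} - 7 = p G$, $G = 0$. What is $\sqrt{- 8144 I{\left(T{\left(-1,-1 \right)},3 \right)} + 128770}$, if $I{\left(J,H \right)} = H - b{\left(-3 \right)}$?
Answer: $\sqrt{161346} \approx 401.68$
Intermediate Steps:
$b{\left(p \right)} = 7$ ($b{\left(p \right)} = 7 + p 0 = 7 + 0 = 7$)
$T{\left(z,n \right)} = 4 n + 4 z$ ($T{\left(z,n \right)} = 4 \left(n + z\right) = 4 n + 4 z$)
$I{\left(J,H \right)} = -7 + H$ ($I{\left(J,H \right)} = H - 7 = -7 + H$)
$\sqrt{- 8144 I{\left(T{\left(-1,-1 \right)},3 \right)} + 128770} = \sqrt{- 8144 \left(-7 + 3\right) + 128770} = \sqrt{\left(-8144\right) \left(-4\right) + 128770} = \sqrt{32576 + 128770} = \sqrt{161346}$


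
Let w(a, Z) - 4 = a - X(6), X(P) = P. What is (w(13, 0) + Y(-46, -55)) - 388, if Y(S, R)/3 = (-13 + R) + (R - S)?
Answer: -608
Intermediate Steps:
Y(S, R) = -39 - 3*S + 6*R (Y(S, R) = 3*((-13 + R) + (R - S)) = 3*(-13 - S + 2*R) = -39 - 3*S + 6*R)
w(a, Z) = -2 + a (w(a, Z) = 4 + (a - 1*6) = 4 + (a - 6) = 4 + (-6 + a) = -2 + a)
(w(13, 0) + Y(-46, -55)) - 388 = ((-2 + 13) + (-39 - 3*(-46) + 6*(-55))) - 388 = (11 + (-39 + 138 - 330)) - 388 = (11 - 231) - 388 = -220 - 388 = -608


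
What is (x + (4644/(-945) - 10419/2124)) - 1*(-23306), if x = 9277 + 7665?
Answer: 997102109/24780 ≈ 40238.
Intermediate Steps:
x = 16942
(x + (4644/(-945) - 10419/2124)) - 1*(-23306) = (16942 + (4644/(-945) - 10419/2124)) - 1*(-23306) = (16942 + (4644*(-1/945) - 10419*1/2124)) + 23306 = (16942 + (-172/35 - 3473/708)) + 23306 = (16942 - 243331/24780) + 23306 = 419579429/24780 + 23306 = 997102109/24780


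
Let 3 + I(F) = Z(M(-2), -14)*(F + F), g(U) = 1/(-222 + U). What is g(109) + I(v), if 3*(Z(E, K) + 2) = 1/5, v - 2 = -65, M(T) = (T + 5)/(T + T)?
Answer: 135934/565 ≈ 240.59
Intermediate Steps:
M(T) = (5 + T)/(2*T) (M(T) = (5 + T)/((2*T)) = (5 + T)*(1/(2*T)) = (5 + T)/(2*T))
v = -63 (v = 2 - 65 = -63)
Z(E, K) = -29/15 (Z(E, K) = -2 + (⅓)/5 = -2 + (⅓)*(⅕) = -2 + 1/15 = -29/15)
I(F) = -3 - 58*F/15 (I(F) = -3 - 29*(F + F)/15 = -3 - 58*F/15)
g(109) + I(v) = 1/(-222 + 109) + (-3 - 58/15*(-63)) = 1/(-113) + (-3 + 1218/5) = -1/113 + 1203/5 = 135934/565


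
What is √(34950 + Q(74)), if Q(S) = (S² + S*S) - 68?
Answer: √45834 ≈ 214.09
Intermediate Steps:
Q(S) = -68 + 2*S² (Q(S) = (S² + S²) - 68 = 2*S² - 68 = -68 + 2*S²)
√(34950 + Q(74)) = √(34950 + (-68 + 2*74²)) = √(34950 + (-68 + 2*5476)) = √(34950 + (-68 + 10952)) = √(34950 + 10884) = √45834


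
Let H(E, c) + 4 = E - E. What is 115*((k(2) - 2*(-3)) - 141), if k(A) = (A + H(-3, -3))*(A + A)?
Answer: -16445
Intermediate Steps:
H(E, c) = -4 (H(E, c) = -4 + (E - E) = -4 + 0 = -4)
k(A) = 2*A*(-4 + A) (k(A) = (A - 4)*(A + A) = (-4 + A)*(2*A) = 2*A*(-4 + A))
115*((k(2) - 2*(-3)) - 141) = 115*((2*2*(-4 + 2) - 2*(-3)) - 141) = 115*((2*2*(-2) + 6) - 141) = 115*((-8 + 6) - 141) = 115*(-2 - 141) = 115*(-143) = -16445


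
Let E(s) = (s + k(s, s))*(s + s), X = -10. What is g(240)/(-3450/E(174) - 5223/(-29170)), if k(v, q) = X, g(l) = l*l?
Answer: 7990993152000/16454213 ≈ 4.8565e+5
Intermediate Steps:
g(l) = l²
k(v, q) = -10
E(s) = 2*s*(-10 + s) (E(s) = (s - 10)*(s + s) = (-10 + s)*(2*s) = 2*s*(-10 + s))
g(240)/(-3450/E(174) - 5223/(-29170)) = 240²/(-3450*1/(348*(-10 + 174)) - 5223/(-29170)) = 57600/(-3450/(2*174*164) - 5223*(-1/29170)) = 57600/(-3450/57072 + 5223/29170) = 57600/(-3450*1/57072 + 5223/29170) = 57600/(-575/9512 + 5223/29170) = 57600/(16454213/138732520) = 57600*(138732520/16454213) = 7990993152000/16454213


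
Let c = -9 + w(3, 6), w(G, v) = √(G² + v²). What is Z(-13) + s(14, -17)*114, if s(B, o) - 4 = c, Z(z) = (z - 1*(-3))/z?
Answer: -7400/13 + 342*√5 ≈ 195.50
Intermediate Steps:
Z(z) = (3 + z)/z (Z(z) = (z + 3)/z = (3 + z)/z)
c = -9 + 3*√5 (c = -9 + √(3² + 6²) = -9 + √(9 + 36) = -9 + √45 = -9 + 3*√5 ≈ -2.2918)
s(B, o) = -5 + 3*√5 (s(B, o) = 4 + (-9 + 3*√5) = -5 + 3*√5)
Z(-13) + s(14, -17)*114 = (3 - 13)/(-13) + (-5 + 3*√5)*114 = -1/13*(-10) + (-570 + 342*√5) = 10/13 + (-570 + 342*√5) = -7400/13 + 342*√5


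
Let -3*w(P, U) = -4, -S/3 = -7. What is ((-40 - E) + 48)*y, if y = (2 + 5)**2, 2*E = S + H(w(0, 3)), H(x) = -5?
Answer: 0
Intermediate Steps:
S = 21 (S = -3*(-7) = 21)
w(P, U) = 4/3 (w(P, U) = -1/3*(-4) = 4/3)
E = 8 (E = (21 - 5)/2 = (1/2)*16 = 8)
y = 49 (y = 7**2 = 49)
((-40 - E) + 48)*y = ((-40 - 1*8) + 48)*49 = ((-40 - 8) + 48)*49 = (-48 + 48)*49 = 0*49 = 0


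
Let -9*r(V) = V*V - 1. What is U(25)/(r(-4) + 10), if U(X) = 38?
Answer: 114/25 ≈ 4.5600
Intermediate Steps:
r(V) = ⅑ - V²/9 (r(V) = -(V*V - 1)/9 = -(V² - 1)/9 = -(-1 + V²)/9 = ⅑ - V²/9)
U(25)/(r(-4) + 10) = 38/((⅑ - ⅑*(-4)²) + 10) = 38/((⅑ - ⅑*16) + 10) = 38/((⅑ - 16/9) + 10) = 38/(-5/3 + 10) = 38/(25/3) = (3/25)*38 = 114/25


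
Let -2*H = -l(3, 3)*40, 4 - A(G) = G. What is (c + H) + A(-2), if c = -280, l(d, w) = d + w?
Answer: -154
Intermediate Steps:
A(G) = 4 - G
H = 120 (H = -(-1)*(3 + 3)*40/2 = -(-1)*6*40/2 = -(-1)*240/2 = -½*(-240) = 120)
(c + H) + A(-2) = (-280 + 120) + (4 - 1*(-2)) = -160 + (4 + 2) = -160 + 6 = -154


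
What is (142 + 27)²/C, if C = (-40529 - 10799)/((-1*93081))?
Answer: 2658486441/51328 ≈ 51794.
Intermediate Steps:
C = 51328/93081 (C = -51328/(-93081) = -51328*(-1/93081) = 51328/93081 ≈ 0.55143)
(142 + 27)²/C = (142 + 27)²/(51328/93081) = 169²*(93081/51328) = 28561*(93081/51328) = 2658486441/51328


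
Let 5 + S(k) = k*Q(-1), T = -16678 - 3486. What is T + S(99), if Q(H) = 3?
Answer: -19872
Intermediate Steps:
T = -20164
S(k) = -5 + 3*k (S(k) = -5 + k*3 = -5 + 3*k)
T + S(99) = -20164 + (-5 + 3*99) = -20164 + (-5 + 297) = -20164 + 292 = -19872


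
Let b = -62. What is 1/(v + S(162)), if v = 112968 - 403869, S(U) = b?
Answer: -1/290963 ≈ -3.4369e-6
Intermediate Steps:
S(U) = -62
v = -290901
1/(v + S(162)) = 1/(-290901 - 62) = 1/(-290963) = -1/290963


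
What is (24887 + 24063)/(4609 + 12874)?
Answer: 48950/17483 ≈ 2.7999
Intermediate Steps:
(24887 + 24063)/(4609 + 12874) = 48950/17483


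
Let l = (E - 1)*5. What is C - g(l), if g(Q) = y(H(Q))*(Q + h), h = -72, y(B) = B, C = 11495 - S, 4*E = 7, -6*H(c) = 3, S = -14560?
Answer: 208167/8 ≈ 26021.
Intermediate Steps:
H(c) = -1/2 (H(c) = -1/6*3 = -1/2)
E = 7/4 (E = (1/4)*7 = 7/4 ≈ 1.7500)
C = 26055 (C = 11495 - 1*(-14560) = 11495 + 14560 = 26055)
l = 15/4 (l = (7/4 - 1)*5 = (3/4)*5 = 15/4 ≈ 3.7500)
g(Q) = 36 - Q/2 (g(Q) = -(Q - 72)/2 = -(-72 + Q)/2 = 36 - Q/2)
C - g(l) = 26055 - (36 - 1/2*15/4) = 26055 - (36 - 15/8) = 26055 - 1*273/8 = 26055 - 273/8 = 208167/8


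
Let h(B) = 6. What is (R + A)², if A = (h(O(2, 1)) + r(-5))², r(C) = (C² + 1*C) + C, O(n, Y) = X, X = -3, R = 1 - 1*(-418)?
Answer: 739600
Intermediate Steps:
R = 419 (R = 1 + 418 = 419)
O(n, Y) = -3
r(C) = C² + 2*C (r(C) = (C² + C) + C = (C + C²) + C = C² + 2*C)
A = 441 (A = (6 - 5*(2 - 5))² = (6 - 5*(-3))² = (6 + 15)² = 21² = 441)
(R + A)² = (419 + 441)² = 860² = 739600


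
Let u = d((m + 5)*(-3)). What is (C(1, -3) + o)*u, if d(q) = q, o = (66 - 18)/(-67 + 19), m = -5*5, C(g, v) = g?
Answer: 0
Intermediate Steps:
m = -25
o = -1 (o = 48/(-48) = 48*(-1/48) = -1)
u = 60 (u = (-25 + 5)*(-3) = -20*(-3) = 60)
(C(1, -3) + o)*u = (1 - 1)*60 = 0*60 = 0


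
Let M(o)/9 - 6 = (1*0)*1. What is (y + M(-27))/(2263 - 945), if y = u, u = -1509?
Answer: -1455/1318 ≈ -1.1039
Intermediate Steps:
y = -1509
M(o) = 54 (M(o) = 54 + 9*((1*0)*1) = 54 + 9*(0*1) = 54 + 9*0 = 54 + 0 = 54)
(y + M(-27))/(2263 - 945) = (-1509 + 54)/(2263 - 945) = -1455/1318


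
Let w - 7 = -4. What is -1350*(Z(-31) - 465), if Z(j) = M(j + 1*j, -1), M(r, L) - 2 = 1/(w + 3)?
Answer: 624825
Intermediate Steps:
w = 3 (w = 7 - 4 = 3)
M(r, L) = 13/6 (M(r, L) = 2 + 1/(3 + 3) = 2 + 1/6 = 13/6)
Z(j) = 13/6
-1350*(Z(-31) - 465) = -1350*(13/6 - 465) = -1350*(-2777/6) = 624825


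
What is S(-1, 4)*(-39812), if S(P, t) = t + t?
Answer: -318496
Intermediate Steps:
S(P, t) = 2*t
S(-1, 4)*(-39812) = (2*4)*(-39812) = 8*(-39812) = -318496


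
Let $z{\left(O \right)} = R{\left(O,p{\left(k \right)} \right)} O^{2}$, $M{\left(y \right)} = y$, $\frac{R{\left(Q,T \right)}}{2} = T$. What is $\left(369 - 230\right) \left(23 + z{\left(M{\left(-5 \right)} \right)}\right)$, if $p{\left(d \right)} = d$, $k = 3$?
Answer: $24047$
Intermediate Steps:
$R{\left(Q,T \right)} = 2 T$
$z{\left(O \right)} = 6 O^{2}$ ($z{\left(O \right)} = 2 \cdot 3 O^{2} = 6 O^{2}$)
$\left(369 - 230\right) \left(23 + z{\left(M{\left(-5 \right)} \right)}\right) = \left(369 - 230\right) \left(23 + 6 \left(-5\right)^{2}\right) = 139 \left(23 + 6 \cdot 25\right) = 139 \left(23 + 150\right) = 139 \cdot 173 = 24047$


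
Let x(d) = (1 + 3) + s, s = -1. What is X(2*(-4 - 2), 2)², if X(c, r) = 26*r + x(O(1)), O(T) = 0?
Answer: 3025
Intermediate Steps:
x(d) = 3 (x(d) = (1 + 3) - 1 = 4 - 1 = 3)
X(c, r) = 3 + 26*r (X(c, r) = 26*r + 3 = 3 + 26*r)
X(2*(-4 - 2), 2)² = (3 + 26*2)² = (3 + 52)² = 55² = 3025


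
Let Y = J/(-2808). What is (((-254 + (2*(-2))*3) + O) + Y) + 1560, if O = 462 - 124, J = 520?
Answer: 44059/27 ≈ 1631.8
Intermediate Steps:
Y = -5/27 (Y = 520/(-2808) = 520*(-1/2808) = -5/27 ≈ -0.18519)
O = 338
(((-254 + (2*(-2))*3) + O) + Y) + 1560 = (((-254 + (2*(-2))*3) + 338) - 5/27) + 1560 = (((-254 - 4*3) + 338) - 5/27) + 1560 = (((-254 - 12) + 338) - 5/27) + 1560 = ((-266 + 338) - 5/27) + 1560 = (72 - 5/27) + 1560 = 1939/27 + 1560 = 44059/27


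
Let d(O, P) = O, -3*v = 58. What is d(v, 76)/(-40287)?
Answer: 58/120861 ≈ 0.00047989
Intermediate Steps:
v = -58/3 (v = -1/3*58 = -58/3 ≈ -19.333)
d(v, 76)/(-40287) = -58/3/(-40287) = -58/3*(-1/40287) = 58/120861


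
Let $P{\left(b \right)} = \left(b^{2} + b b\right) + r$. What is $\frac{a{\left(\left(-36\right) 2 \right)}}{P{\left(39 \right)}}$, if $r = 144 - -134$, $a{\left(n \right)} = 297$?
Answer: $\frac{297}{3320} \approx 0.089458$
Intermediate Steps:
$r = 278$ ($r = 144 + 134 = 278$)
$P{\left(b \right)} = 278 + 2 b^{2}$ ($P{\left(b \right)} = \left(b^{2} + b b\right) + 278 = \left(b^{2} + b^{2}\right) + 278 = 2 b^{2} + 278 = 278 + 2 b^{2}$)
$\frac{a{\left(\left(-36\right) 2 \right)}}{P{\left(39 \right)}} = \frac{297}{278 + 2 \cdot 39^{2}} = \frac{297}{278 + 2 \cdot 1521} = \frac{297}{278 + 3042} = \frac{297}{3320}$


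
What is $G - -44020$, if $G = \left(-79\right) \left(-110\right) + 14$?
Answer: $52724$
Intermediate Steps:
$G = 8704$ ($G = 8690 + 14 = 8704$)
$G - -44020 = 8704 - -44020 = 8704 + 44020 = 52724$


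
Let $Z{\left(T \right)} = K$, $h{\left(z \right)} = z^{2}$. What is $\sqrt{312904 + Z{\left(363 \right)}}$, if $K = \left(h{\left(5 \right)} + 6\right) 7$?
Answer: $\sqrt{313121} \approx 559.57$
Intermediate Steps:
$K = 217$ ($K = \left(5^{2} + 6\right) 7 = \left(25 + 6\right) 7 = 31 \cdot 7 = 217$)
$Z{\left(T \right)} = 217$
$\sqrt{312904 + Z{\left(363 \right)}} = \sqrt{312904 + 217} = \sqrt{313121}$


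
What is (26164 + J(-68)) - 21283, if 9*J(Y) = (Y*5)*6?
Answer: 13963/3 ≈ 4654.3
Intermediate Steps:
J(Y) = 10*Y/3 (J(Y) = ((Y*5)*6)/9 = ((5*Y)*6)/9 = (30*Y)/9 = 10*Y/3)
(26164 + J(-68)) - 21283 = (26164 + (10/3)*(-68)) - 21283 = (26164 - 680/3) - 21283 = 77812/3 - 21283 = 13963/3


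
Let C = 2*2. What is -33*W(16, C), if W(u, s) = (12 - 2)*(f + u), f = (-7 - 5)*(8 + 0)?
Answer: 26400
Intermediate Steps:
C = 4
f = -96 (f = -12*8 = -96)
W(u, s) = -960 + 10*u (W(u, s) = (12 - 2)*(-96 + u) = 10*(-96 + u) = -960 + 10*u)
-33*W(16, C) = -33*(-960 + 10*16) = -33*(-960 + 160) = -33*(-800) = 26400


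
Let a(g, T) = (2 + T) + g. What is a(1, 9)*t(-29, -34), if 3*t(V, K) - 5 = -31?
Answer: -104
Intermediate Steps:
t(V, K) = -26/3 (t(V, K) = 5/3 + (⅓)*(-31) = 5/3 - 31/3 = -26/3)
a(g, T) = 2 + T + g
a(1, 9)*t(-29, -34) = (2 + 9 + 1)*(-26/3) = 12*(-26/3) = -104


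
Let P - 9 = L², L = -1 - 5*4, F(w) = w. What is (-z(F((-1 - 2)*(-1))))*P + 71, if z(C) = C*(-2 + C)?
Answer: -1279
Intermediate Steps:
L = -21 (L = -1 - 20 = -21)
P = 450 (P = 9 + (-21)² = 9 + 441 = 450)
(-z(F((-1 - 2)*(-1))))*P + 71 = -(-1 - 2)*(-1)*(-2 + (-1 - 2)*(-1))*450 + 71 = -(-3*(-1))*(-2 - 3*(-1))*450 + 71 = -3*(-2 + 3)*450 + 71 = -3*450 + 71 = -1350 + 71 = -1279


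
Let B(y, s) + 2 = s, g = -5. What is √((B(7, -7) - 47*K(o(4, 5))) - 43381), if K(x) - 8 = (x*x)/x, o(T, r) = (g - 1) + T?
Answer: 2*I*√10918 ≈ 208.98*I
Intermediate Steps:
B(y, s) = -2 + s
o(T, r) = -6 + T (o(T, r) = (-5 - 1) + T = -6 + T)
K(x) = 8 + x (K(x) = 8 + (x*x)/x = 8 + x²/x = 8 + x)
√((B(7, -7) - 47*K(o(4, 5))) - 43381) = √(((-2 - 7) - 47*(8 + (-6 + 4))) - 43381) = √((-9 - 47*(8 - 2)) - 43381) = √((-9 - 47*6) - 43381) = √((-9 - 282) - 43381) = √(-291 - 43381) = √(-43672) = 2*I*√10918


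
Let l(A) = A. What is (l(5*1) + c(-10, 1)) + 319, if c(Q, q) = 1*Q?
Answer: 314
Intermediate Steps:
c(Q, q) = Q
(l(5*1) + c(-10, 1)) + 319 = (5*1 - 10) + 319 = (5 - 10) + 319 = -5 + 319 = 314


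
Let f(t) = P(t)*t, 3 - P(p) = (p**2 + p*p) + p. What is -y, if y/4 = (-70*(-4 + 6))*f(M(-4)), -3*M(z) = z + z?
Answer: -560000/27 ≈ -20741.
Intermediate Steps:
M(z) = -2*z/3 (M(z) = -(z + z)/3 = -2*z/3)
P(p) = 3 - p - 2*p**2 (P(p) = 3 - ((p**2 + p*p) + p) = 3 - ((p**2 + p**2) + p) = 3 - (2*p**2 + p) = 3 - (p + 2*p**2) = 3 + (-p - 2*p**2) = 3 - p - 2*p**2)
f(t) = t*(3 - t - 2*t**2) (f(t) = (3 - t - 2*t**2)*t = t*(3 - t - 2*t**2))
y = 560000/27 (y = 4*((-70*(-4 + 6))*((-2/3*(-4))*(3 - (-2)*(-4)/3 - 2*(-2/3*(-4))**2))) = 4*((-70*2)*(8*(3 - 1*8/3 - 2*(8/3)**2)/3)) = 4*((-14*10)*(8*(3 - 8/3 - 2*64/9)/3)) = 4*(-1120*(3 - 8/3 - 128/9)/3) = 4*(-1120*(-125)/(3*9)) = 4*(-140*(-1000/27)) = 4*(140000/27) = 560000/27 ≈ 20741.)
-y = -1*560000/27 = -560000/27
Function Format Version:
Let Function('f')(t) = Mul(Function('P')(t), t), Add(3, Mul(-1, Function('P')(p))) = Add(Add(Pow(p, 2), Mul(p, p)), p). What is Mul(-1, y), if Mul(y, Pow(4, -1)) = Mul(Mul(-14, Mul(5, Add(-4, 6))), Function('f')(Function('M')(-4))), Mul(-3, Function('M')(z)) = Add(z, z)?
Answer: Rational(-560000, 27) ≈ -20741.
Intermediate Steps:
Function('M')(z) = Mul(Rational(-2, 3), z) (Function('M')(z) = Mul(Rational(-1, 3), Add(z, z)) = Mul(Rational(-1, 3), Mul(2, z)) = Mul(Rational(-2, 3), z))
Function('P')(p) = Add(3, Mul(-1, p), Mul(-2, Pow(p, 2))) (Function('P')(p) = Add(3, Mul(-1, Add(Add(Pow(p, 2), Mul(p, p)), p))) = Add(3, Mul(-1, Add(Add(Pow(p, 2), Pow(p, 2)), p))) = Add(3, Mul(-1, Add(Mul(2, Pow(p, 2)), p))) = Add(3, Mul(-1, Add(p, Mul(2, Pow(p, 2))))) = Add(3, Add(Mul(-1, p), Mul(-2, Pow(p, 2)))) = Add(3, Mul(-1, p), Mul(-2, Pow(p, 2))))
Function('f')(t) = Mul(t, Add(3, Mul(-1, t), Mul(-2, Pow(t, 2)))) (Function('f')(t) = Mul(Add(3, Mul(-1, t), Mul(-2, Pow(t, 2))), t) = Mul(t, Add(3, Mul(-1, t), Mul(-2, Pow(t, 2)))))
y = Rational(560000, 27) (y = Mul(4, Mul(Mul(-14, Mul(5, Add(-4, 6))), Mul(Mul(Rational(-2, 3), -4), Add(3, Mul(-1, Mul(Rational(-2, 3), -4)), Mul(-2, Pow(Mul(Rational(-2, 3), -4), 2)))))) = Mul(4, Mul(Mul(-14, Mul(5, 2)), Mul(Rational(8, 3), Add(3, Mul(-1, Rational(8, 3)), Mul(-2, Pow(Rational(8, 3), 2)))))) = Mul(4, Mul(Mul(-14, 10), Mul(Rational(8, 3), Add(3, Rational(-8, 3), Mul(-2, Rational(64, 9)))))) = Mul(4, Mul(-140, Mul(Rational(8, 3), Add(3, Rational(-8, 3), Rational(-128, 9))))) = Mul(4, Mul(-140, Mul(Rational(8, 3), Rational(-125, 9)))) = Mul(4, Mul(-140, Rational(-1000, 27))) = Mul(4, Rational(140000, 27)) = Rational(560000, 27) ≈ 20741.)
Mul(-1, y) = Mul(-1, Rational(560000, 27)) = Rational(-560000, 27)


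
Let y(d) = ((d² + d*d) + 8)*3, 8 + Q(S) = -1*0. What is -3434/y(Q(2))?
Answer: -101/12 ≈ -8.4167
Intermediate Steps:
Q(S) = -8 (Q(S) = -8 - 1*0 = -8 + 0 = -8)
y(d) = 24 + 6*d² (y(d) = ((d² + d²) + 8)*3 = (2*d² + 8)*3 = (8 + 2*d²)*3 = 24 + 6*d²)
-3434/y(Q(2)) = -3434/(24 + 6*(-8)²) = -3434/(24 + 6*64) = -3434/(24 + 384) = -3434/408 = -3434*1/408 = -101/12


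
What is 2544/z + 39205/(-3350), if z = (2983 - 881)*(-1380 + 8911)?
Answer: -62061297881/5303104270 ≈ -11.703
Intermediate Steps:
z = 15830162 (z = 2102*7531 = 15830162)
2544/z + 39205/(-3350) = 2544/15830162 + 39205/(-3350) = 2544*(1/15830162) + 39205*(-1/3350) = 1272/7915081 - 7841/670 = -62061297881/5303104270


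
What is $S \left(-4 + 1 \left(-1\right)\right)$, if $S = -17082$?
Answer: $85410$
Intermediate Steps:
$S \left(-4 + 1 \left(-1\right)\right) = - 17082 \left(-4 + 1 \left(-1\right)\right) = - 17082 \left(-4 - 1\right) = \left(-17082\right) \left(-5\right) = 85410$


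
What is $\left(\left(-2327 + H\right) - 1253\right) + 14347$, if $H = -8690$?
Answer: $2077$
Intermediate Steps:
$\left(\left(-2327 + H\right) - 1253\right) + 14347 = \left(\left(-2327 - 8690\right) - 1253\right) + 14347 = \left(-11017 - 1253\right) + 14347 = -12270 + 14347 = 2077$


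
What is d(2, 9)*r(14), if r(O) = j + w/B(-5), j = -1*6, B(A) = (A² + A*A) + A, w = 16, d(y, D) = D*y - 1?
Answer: -4318/45 ≈ -95.956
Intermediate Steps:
d(y, D) = -1 + D*y
B(A) = A + 2*A² (B(A) = (A² + A²) + A = 2*A² + A = A + 2*A²)
j = -6
r(O) = -254/45 (r(O) = -6 + 16/((-5*(1 + 2*(-5)))) = -6 + 16/((-5*(1 - 10))) = -6 + 16/((-5*(-9))) = -6 + 16/45 = -254/45)
d(2, 9)*r(14) = (-1 + 9*2)*(-254/45) = (-1 + 18)*(-254/45) = 17*(-254/45) = -4318/45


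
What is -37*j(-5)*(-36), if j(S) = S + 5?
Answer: 0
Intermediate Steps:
j(S) = 5 + S
-37*j(-5)*(-36) = -37*(5 - 5)*(-36) = -37*0*(-36) = 0*(-36) = 0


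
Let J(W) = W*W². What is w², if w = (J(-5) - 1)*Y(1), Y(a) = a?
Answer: 15876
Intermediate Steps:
J(W) = W³
w = -126 (w = ((-5)³ - 1)*1 = (-125 - 1)*1 = -126*1 = -126)
w² = (-126)² = 15876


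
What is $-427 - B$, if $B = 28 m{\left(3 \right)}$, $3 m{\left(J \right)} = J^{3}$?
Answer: $-679$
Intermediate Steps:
$m{\left(J \right)} = \frac{J^{3}}{3}$
$B = 252$ ($B = 28 \frac{3^{3}}{3} = 28 \cdot \frac{1}{3} \cdot 27 = 28 \cdot 9 = 252$)
$-427 - B = -427 - 252 = -679$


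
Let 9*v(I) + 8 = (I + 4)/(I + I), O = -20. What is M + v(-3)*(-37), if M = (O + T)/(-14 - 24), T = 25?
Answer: 17156/513 ≈ 33.443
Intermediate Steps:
M = -5/38 (M = (-20 + 25)/(-14 - 24) = 5/(-38) = 5*(-1/38) = -5/38 ≈ -0.13158)
v(I) = -8/9 + (4 + I)/(18*I) (v(I) = -8/9 + ((I + 4)/(I + I))/9 = -8/9 + ((4 + I)/((2*I)))/9 = -8/9 + ((4 + I)*(1/(2*I)))/9 = -8/9 + ((4 + I)/(2*I))/9 = -8/9 + (4 + I)/(18*I))
M + v(-3)*(-37) = -5/38 + ((1/18)*(4 - 15*(-3))/(-3))*(-37) = -5/38 + ((1/18)*(-⅓)*(4 + 45))*(-37) = -5/38 + ((1/18)*(-⅓)*49)*(-37) = -5/38 - 49/54*(-37) = -5/38 + 1813/54 = 17156/513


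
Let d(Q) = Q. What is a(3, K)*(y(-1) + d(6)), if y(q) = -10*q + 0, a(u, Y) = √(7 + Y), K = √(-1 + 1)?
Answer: 16*√7 ≈ 42.332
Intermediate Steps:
K = 0 (K = √0 = 0)
y(q) = -10*q
a(3, K)*(y(-1) + d(6)) = √(7 + 0)*(-10*(-1) + 6) = √7*(10 + 6) = √7*16 = 16*√7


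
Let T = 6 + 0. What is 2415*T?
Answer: 14490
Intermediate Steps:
T = 6
2415*T = 2415*6 = 14490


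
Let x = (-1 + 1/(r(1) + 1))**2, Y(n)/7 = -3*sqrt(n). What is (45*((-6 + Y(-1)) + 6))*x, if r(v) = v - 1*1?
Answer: 0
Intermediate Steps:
r(v) = -1 + v (r(v) = v - 1 = -1 + v)
Y(n) = -21*sqrt(n) (Y(n) = 7*(-3*sqrt(n)) = -21*sqrt(n))
x = 0 (x = (-1 + 1/((-1 + 1) + 1))**2 = (-1 + 1/(0 + 1))**2 = (-1 + 1/1)**2 = (-1 + 1)**2 = 0**2 = 0)
(45*((-6 + Y(-1)) + 6))*x = (45*((-6 - 21*I) + 6))*0 = (45*(-21*I))*0 = -945*I*0 = 0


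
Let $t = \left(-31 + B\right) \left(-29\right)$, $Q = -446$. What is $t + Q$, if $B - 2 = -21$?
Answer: $1004$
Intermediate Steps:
$B = -19$ ($B = 2 - 21 = -19$)
$t = 1450$ ($t = \left(-31 - 19\right) \left(-29\right) = \left(-50\right) \left(-29\right) = 1450$)
$t + Q = 1450 - 446 = 1004$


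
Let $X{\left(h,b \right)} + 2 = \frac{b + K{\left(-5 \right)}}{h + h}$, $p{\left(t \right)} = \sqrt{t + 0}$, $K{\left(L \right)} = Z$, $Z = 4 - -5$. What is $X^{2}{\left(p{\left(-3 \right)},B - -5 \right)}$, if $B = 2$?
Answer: $- \frac{52}{3} + \frac{32 i \sqrt{3}}{3} \approx -17.333 + 18.475 i$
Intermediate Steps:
$Z = 9$ ($Z = 4 + 5 = 9$)
$K{\left(L \right)} = 9$
$p{\left(t \right)} = \sqrt{t}$
$X{\left(h,b \right)} = -2 + \frac{9 + b}{2 h}$ ($X{\left(h,b \right)} = -2 + \frac{b + 9}{h + h} = -2 + \frac{9 + b}{2 h}$)
$X^{2}{\left(p{\left(-3 \right)},B - -5 \right)} = \left(\frac{9 + \left(2 - -5\right) - 4 \sqrt{-3}}{2 \sqrt{-3}}\right)^{2} = \left(\frac{9 + \left(2 + 5\right) - 4 i \sqrt{3}}{2 i \sqrt{3}}\right)^{2} = \left(\frac{- \frac{i \sqrt{3}}{3} \left(9 + 7 - 4 i \sqrt{3}\right)}{2}\right)^{2} = \left(\frac{- \frac{i \sqrt{3}}{3} \left(16 - 4 i \sqrt{3}\right)}{2}\right)^{2} = \left(- \frac{i \sqrt{3} \left(16 - 4 i \sqrt{3}\right)}{6}\right)^{2} = - \frac{\left(16 - 4 i \sqrt{3}\right)^{2}}{12}$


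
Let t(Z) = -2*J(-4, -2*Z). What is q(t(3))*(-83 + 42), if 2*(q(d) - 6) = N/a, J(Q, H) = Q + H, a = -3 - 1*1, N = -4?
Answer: -533/2 ≈ -266.50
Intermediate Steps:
a = -4 (a = -3 - 1 = -4)
J(Q, H) = H + Q
t(Z) = 8 + 4*Z (t(Z) = -2*(-2*Z - 4) = -2*(-4 - 2*Z) = 8 + 4*Z)
q(d) = 13/2 (q(d) = 6 + (-4/(-4))/2 = 6 + (-4*(-¼))/2 = 6 + (½)*1 = 6 + ½ = 13/2)
q(t(3))*(-83 + 42) = 13*(-83 + 42)/2 = (13/2)*(-41) = -533/2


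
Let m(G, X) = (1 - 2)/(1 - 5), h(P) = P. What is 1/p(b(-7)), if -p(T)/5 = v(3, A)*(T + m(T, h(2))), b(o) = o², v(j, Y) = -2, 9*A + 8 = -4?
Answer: 2/985 ≈ 0.0020305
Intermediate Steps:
A = -4/3 (A = -8/9 + (⅑)*(-4) = -8/9 - 4/9 = -4/3 ≈ -1.3333)
m(G, X) = ¼ (m(G, X) = -1/(-4) = -1*(-¼) = ¼)
p(T) = 5/2 + 10*T (p(T) = -(-10)*(T + ¼) = -(-10)*(¼ + T) = -5*(-½ - 2*T) = 5/2 + 10*T)
1/p(b(-7)) = 1/(5/2 + 10*(-7)²) = 1/(5/2 + 10*49) = 1/(5/2 + 490) = 1/(985/2) = 2/985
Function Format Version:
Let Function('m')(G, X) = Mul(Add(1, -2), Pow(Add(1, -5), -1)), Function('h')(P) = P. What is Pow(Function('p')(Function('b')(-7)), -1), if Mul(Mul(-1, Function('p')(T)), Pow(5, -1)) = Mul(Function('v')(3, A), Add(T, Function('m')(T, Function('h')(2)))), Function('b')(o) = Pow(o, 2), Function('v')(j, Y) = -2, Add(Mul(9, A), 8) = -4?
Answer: Rational(2, 985) ≈ 0.0020305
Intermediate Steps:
A = Rational(-4, 3) (A = Add(Rational(-8, 9), Mul(Rational(1, 9), -4)) = Add(Rational(-8, 9), Rational(-4, 9)) = Rational(-4, 3) ≈ -1.3333)
Function('m')(G, X) = Rational(1, 4) (Function('m')(G, X) = Mul(-1, Pow(-4, -1)) = Mul(-1, Rational(-1, 4)) = Rational(1, 4))
Function('p')(T) = Add(Rational(5, 2), Mul(10, T)) (Function('p')(T) = Mul(-5, Mul(-2, Add(T, Rational(1, 4)))) = Mul(-5, Mul(-2, Add(Rational(1, 4), T))) = Mul(-5, Add(Rational(-1, 2), Mul(-2, T))) = Add(Rational(5, 2), Mul(10, T)))
Pow(Function('p')(Function('b')(-7)), -1) = Pow(Add(Rational(5, 2), Mul(10, Pow(-7, 2))), -1) = Pow(Add(Rational(5, 2), Mul(10, 49)), -1) = Pow(Add(Rational(5, 2), 490), -1) = Pow(Rational(985, 2), -1) = Rational(2, 985)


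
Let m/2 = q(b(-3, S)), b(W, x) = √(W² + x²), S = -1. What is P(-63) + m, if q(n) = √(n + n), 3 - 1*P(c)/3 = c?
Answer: 198 + 2*2^(¾)*5^(¼) ≈ 203.03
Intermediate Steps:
P(c) = 9 - 3*c
q(n) = √2*√n (q(n) = √(2*n) = √2*√n)
m = 2*2^(¾)*5^(¼) (m = 2*(√2*√(√((-3)² + (-1)²))) = 2*(√2*√(√(9 + 1))) = 2*(√2*√(√10)) = 2*(√2*10^(¼)) = 2*(2^(¾)*5^(¼)) = 2*2^(¾)*5^(¼) ≈ 5.0297)
P(-63) + m = (9 - 3*(-63)) + 2*2^(¾)*5^(¼) = (9 + 189) + 2*2^(¾)*5^(¼) = 198 + 2*2^(¾)*5^(¼)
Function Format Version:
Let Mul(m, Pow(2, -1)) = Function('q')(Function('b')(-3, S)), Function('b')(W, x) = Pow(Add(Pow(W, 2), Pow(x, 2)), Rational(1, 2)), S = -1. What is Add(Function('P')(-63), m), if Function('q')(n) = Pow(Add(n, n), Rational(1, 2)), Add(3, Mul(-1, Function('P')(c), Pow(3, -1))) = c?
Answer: Add(198, Mul(2, Pow(2, Rational(3, 4)), Pow(5, Rational(1, 4)))) ≈ 203.03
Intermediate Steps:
Function('P')(c) = Add(9, Mul(-3, c))
Function('q')(n) = Mul(Pow(2, Rational(1, 2)), Pow(n, Rational(1, 2))) (Function('q')(n) = Pow(Mul(2, n), Rational(1, 2)) = Mul(Pow(2, Rational(1, 2)), Pow(n, Rational(1, 2))))
m = Mul(2, Pow(2, Rational(3, 4)), Pow(5, Rational(1, 4))) (m = Mul(2, Mul(Pow(2, Rational(1, 2)), Pow(Pow(Add(Pow(-3, 2), Pow(-1, 2)), Rational(1, 2)), Rational(1, 2)))) = Mul(2, Mul(Pow(2, Rational(1, 2)), Pow(Pow(Add(9, 1), Rational(1, 2)), Rational(1, 2)))) = Mul(2, Mul(Pow(2, Rational(1, 2)), Pow(Pow(10, Rational(1, 2)), Rational(1, 2)))) = Mul(2, Mul(Pow(2, Rational(1, 2)), Pow(10, Rational(1, 4)))) = Mul(2, Mul(Pow(2, Rational(3, 4)), Pow(5, Rational(1, 4)))) = Mul(2, Pow(2, Rational(3, 4)), Pow(5, Rational(1, 4))) ≈ 5.0297)
Add(Function('P')(-63), m) = Add(Add(9, Mul(-3, -63)), Mul(2, Pow(2, Rational(3, 4)), Pow(5, Rational(1, 4)))) = Add(Add(9, 189), Mul(2, Pow(2, Rational(3, 4)), Pow(5, Rational(1, 4)))) = Add(198, Mul(2, Pow(2, Rational(3, 4)), Pow(5, Rational(1, 4))))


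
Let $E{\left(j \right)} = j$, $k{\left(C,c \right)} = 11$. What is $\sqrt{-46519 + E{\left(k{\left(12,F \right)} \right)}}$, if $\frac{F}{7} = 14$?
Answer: $2 i \sqrt{11627} \approx 215.66 i$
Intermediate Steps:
$F = 98$ ($F = 7 \cdot 14 = 98$)
$\sqrt{-46519 + E{\left(k{\left(12,F \right)} \right)}} = \sqrt{-46519 + 11} = \sqrt{-46508} = 2 i \sqrt{11627}$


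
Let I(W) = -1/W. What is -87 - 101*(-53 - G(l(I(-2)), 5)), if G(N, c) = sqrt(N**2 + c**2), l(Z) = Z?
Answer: 5266 + 101*sqrt(101)/2 ≈ 5773.5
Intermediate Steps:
-87 - 101*(-53 - G(l(I(-2)), 5)) = -87 - 101*(-53 - sqrt((-1/(-2))**2 + 5**2)) = -87 - 101*(-53 - sqrt((-1*(-1/2))**2 + 25)) = -87 - 101*(-53 - sqrt((1/2)**2 + 25)) = -87 - 101*(-53 - sqrt(1/4 + 25)) = -87 - 101*(-53 - sqrt(101/4)) = -87 - 101*(-53 - sqrt(101)/2) = -87 + (5353 + 101*sqrt(101)/2) = 5266 + 101*sqrt(101)/2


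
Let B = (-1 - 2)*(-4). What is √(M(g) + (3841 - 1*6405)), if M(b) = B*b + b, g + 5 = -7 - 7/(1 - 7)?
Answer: I*√97374/6 ≈ 52.008*I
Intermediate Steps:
g = -65/6 (g = -5 + (-7 - 7/(1 - 7)) = -5 + (-7 - 7/(-6)) = -5 + (-7 - 7*(-⅙)) = -5 + (-7 + 7/6) = -5 - 35/6 = -65/6 ≈ -10.833)
B = 12 (B = -3*(-4) = 12)
M(b) = 13*b (M(b) = 12*b + b = 13*b)
√(M(g) + (3841 - 1*6405)) = √(13*(-65/6) + (3841 - 1*6405)) = √(-845/6 + (3841 - 6405)) = √(-845/6 - 2564) = √(-16229/6) = I*√97374/6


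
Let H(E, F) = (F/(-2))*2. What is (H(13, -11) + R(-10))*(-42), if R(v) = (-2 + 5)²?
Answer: -840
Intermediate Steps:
H(E, F) = -F (H(E, F) = (F*(-½))*2 = -F/2*2 = -F)
R(v) = 9 (R(v) = 3² = 9)
(H(13, -11) + R(-10))*(-42) = (-1*(-11) + 9)*(-42) = (11 + 9)*(-42) = 20*(-42) = -840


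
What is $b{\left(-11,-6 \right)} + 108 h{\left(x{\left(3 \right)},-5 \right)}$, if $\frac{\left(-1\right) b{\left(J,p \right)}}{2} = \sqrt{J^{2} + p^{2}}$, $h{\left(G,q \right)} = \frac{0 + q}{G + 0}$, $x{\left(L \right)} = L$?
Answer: $-180 - 2 \sqrt{157} \approx -205.06$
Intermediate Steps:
$h{\left(G,q \right)} = \frac{q}{G}$
$b{\left(J,p \right)} = - 2 \sqrt{J^{2} + p^{2}}$
$b{\left(-11,-6 \right)} + 108 h{\left(x{\left(3 \right)},-5 \right)} = - 2 \sqrt{\left(-11\right)^{2} + \left(-6\right)^{2}} + 108 \left(- \frac{5}{3}\right) = - 2 \sqrt{121 + 36} + 108 \left(\left(-5\right) \frac{1}{3}\right) = - 2 \sqrt{157} + 108 \left(- \frac{5}{3}\right) = - 2 \sqrt{157} - 180 = -180 - 2 \sqrt{157}$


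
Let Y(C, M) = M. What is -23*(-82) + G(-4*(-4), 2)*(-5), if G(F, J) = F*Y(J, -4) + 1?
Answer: 2201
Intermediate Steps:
G(F, J) = 1 - 4*F (G(F, J) = F*(-4) + 1 = -4*F + 1 = 1 - 4*F)
-23*(-82) + G(-4*(-4), 2)*(-5) = -23*(-82) + (1 - (-16)*(-4))*(-5) = 1886 + (1 - 4*16)*(-5) = 1886 + (1 - 64)*(-5) = 1886 - 63*(-5) = 1886 + 315 = 2201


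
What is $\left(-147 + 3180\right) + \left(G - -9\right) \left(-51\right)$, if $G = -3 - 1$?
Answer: $2778$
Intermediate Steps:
$G = -4$
$\left(-147 + 3180\right) + \left(G - -9\right) \left(-51\right) = \left(-147 + 3180\right) + \left(-4 - -9\right) \left(-51\right) = 3033 + \left(-4 + 9\right) \left(-51\right) = 3033 + 5 \left(-51\right) = 3033 - 255 = 2778$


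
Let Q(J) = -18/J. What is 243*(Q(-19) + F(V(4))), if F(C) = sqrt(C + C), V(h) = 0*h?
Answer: 4374/19 ≈ 230.21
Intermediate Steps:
V(h) = 0
F(C) = sqrt(2)*sqrt(C) (F(C) = sqrt(2*C) = sqrt(2)*sqrt(C))
243*(Q(-19) + F(V(4))) = 243*(-18/(-19) + sqrt(2)*sqrt(0)) = 243*(-18*(-1/19) + sqrt(2)*0) = 243*(18/19 + 0) = 243*(18/19) = 4374/19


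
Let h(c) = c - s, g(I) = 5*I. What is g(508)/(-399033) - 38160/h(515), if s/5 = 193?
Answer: 169177292/1995165 ≈ 84.794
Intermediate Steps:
s = 965 (s = 5*193 = 965)
h(c) = -965 + c (h(c) = c - 1*965 = c - 965 = -965 + c)
g(508)/(-399033) - 38160/h(515) = (5*508)/(-399033) - 38160/(-965 + 515) = 2540*(-1/399033) - 38160/(-450) = -2540/399033 - 38160*(-1/450) = -2540/399033 + 424/5 = 169177292/1995165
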